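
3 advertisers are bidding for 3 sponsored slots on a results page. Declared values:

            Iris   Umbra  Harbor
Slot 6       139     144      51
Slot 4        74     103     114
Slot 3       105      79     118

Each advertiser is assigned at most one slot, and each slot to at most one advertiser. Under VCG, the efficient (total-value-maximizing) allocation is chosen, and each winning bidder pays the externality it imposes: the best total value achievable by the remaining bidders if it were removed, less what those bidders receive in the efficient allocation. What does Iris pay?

Efficient allocation: Iris→Slot 3 ($105), Umbra→Slot 6 ($144), Harbor→Slot 4 ($114); total welfare W = $363.
Iris receives Slot 3 at value $105, so the others get W − 105 = $258.
Without Iris: best allocation of the remaining 2 bidders over all 3 slots is Umbra→Slot 6 ($144), Harbor→Slot 3 ($118), total $262.
VCG payment = (others' best without Iris) − (others' welfare with Iris) = 262 − 258 = $4.

Iris pays $4.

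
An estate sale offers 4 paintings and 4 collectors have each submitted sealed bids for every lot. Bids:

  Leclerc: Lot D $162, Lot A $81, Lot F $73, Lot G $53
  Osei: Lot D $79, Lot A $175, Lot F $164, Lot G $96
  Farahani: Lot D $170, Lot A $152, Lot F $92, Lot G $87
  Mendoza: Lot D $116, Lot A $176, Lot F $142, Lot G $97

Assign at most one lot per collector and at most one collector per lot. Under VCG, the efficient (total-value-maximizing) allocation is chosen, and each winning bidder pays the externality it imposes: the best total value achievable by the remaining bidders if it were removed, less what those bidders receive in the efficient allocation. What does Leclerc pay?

Efficient allocation: Leclerc→Lot D ($162), Osei→Lot F ($164), Farahani→Lot G ($87), Mendoza→Lot A ($176); total welfare W = $589.
Leclerc receives Lot D at value $162, so the others get W − 162 = $427.
Without Leclerc: best allocation of the remaining 3 bidders over all 4 lots is Osei→Lot F ($164), Farahani→Lot D ($170), Mendoza→Lot A ($176), total $510.
VCG payment = (others' best without Leclerc) − (others' welfare with Leclerc) = 510 − 427 = $83.

Leclerc pays $83.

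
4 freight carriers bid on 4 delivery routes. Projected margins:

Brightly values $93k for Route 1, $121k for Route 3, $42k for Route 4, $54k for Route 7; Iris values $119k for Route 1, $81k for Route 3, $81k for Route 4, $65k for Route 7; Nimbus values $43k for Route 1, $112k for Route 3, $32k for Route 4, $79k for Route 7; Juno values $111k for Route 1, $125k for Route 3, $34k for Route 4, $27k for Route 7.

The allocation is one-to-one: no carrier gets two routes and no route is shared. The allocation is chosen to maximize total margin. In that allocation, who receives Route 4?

Iris receives Route 4.

Treat this as an assignment problem: match each carrier to one route.
Optimal: Brightly→Route 3 ($121k), Iris→Route 4 ($81k), Nimbus→Route 7 ($79k), Juno→Route 1 ($111k) — total 121+81+79+111 = $392k.
Next-best assignment: Brightly→Route 1, Iris→Route 4, Nimbus→Route 7, Juno→Route 3 = $378k.
Iris's own top route is Route 1 ($119k), but forcing Iris→Route 1 and reassigning the rest optimally gives only $365k — worse by 27.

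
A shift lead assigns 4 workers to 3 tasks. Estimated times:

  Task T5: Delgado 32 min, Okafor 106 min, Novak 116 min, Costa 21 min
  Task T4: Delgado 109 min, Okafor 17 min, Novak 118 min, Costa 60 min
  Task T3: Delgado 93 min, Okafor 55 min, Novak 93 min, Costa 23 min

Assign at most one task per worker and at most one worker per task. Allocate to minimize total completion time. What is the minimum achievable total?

Min total: 72 min

This is a one-to-one assignment (minimum-cost bipartite matching).
Optimal: Delgado→Task T5 (32 min), Okafor→Task T4 (17 min), Costa→Task T3 (23 min) — total 32+17+23 = 72 min.
Column-greedy (each task in turn goes to its cheapest remaining worker) gives 131 min, worse by 59.
Swapping Okafor↔Costa (Okafor→Task T3 55 min, Costa→Task T4 60 min) adds 75.
Checked against all permutations: 72 min is optimal.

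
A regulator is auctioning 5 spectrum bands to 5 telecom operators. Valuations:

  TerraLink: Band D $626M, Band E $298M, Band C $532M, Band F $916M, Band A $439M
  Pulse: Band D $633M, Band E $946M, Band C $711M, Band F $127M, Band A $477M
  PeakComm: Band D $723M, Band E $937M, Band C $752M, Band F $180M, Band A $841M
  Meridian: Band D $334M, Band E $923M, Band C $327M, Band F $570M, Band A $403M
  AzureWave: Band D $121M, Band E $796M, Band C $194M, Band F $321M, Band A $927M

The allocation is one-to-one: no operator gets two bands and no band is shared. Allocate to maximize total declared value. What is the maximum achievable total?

Maximum total: $4200M

Optimal: TerraLink→Band F ($916M), Pulse→Band C ($711M), PeakComm→Band D ($723M), Meridian→Band E ($923M), AzureWave→Band A ($927M) — total 916+711+723+923+927 = $4200M.
Row-greedy (each operator in turn takes its best remaining band) gives $3231M, worse by 969.
Next-best assignment: TerraLink→Band F, Pulse→Band D, PeakComm→Band C, Meridian→Band E, AzureWave→Band A = $4151M.
Swapping Meridian↔PeakComm (Meridian→Band D $334M, PeakComm→Band E $937M) loses 375.
No other one-to-one assignment exceeds $4200M.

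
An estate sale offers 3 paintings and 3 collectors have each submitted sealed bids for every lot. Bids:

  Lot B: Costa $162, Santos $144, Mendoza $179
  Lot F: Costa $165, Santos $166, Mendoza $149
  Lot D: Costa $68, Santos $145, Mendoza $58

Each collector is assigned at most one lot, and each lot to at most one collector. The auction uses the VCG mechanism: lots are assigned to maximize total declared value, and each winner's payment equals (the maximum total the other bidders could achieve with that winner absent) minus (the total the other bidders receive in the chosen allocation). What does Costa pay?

Efficient allocation: Costa→Lot F ($165), Santos→Lot D ($145), Mendoza→Lot B ($179); total welfare W = $489.
Costa receives Lot F at value $165, so the others get W − 165 = $324.
Without Costa: best allocation of the remaining 2 bidders over all 3 lots is Santos→Lot F ($166), Mendoza→Lot B ($179), total $345.
VCG payment = (others' best without Costa) − (others' welfare with Costa) = 345 − 324 = $21.

Costa pays $21.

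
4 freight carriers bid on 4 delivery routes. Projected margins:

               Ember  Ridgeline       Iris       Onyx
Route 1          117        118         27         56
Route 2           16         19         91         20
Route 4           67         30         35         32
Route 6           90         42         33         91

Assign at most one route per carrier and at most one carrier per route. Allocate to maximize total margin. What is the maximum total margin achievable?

Maximum total: $367k

Optimal: Ember→Route 4 ($67k), Ridgeline→Route 1 ($118k), Iris→Route 2 ($91k), Onyx→Route 6 ($91k) — total 67+118+91+91 = $367k.
Row-greedy (each carrier in turn takes its best remaining route) gives $282k, worse by 85.
Swapping Iris↔Onyx (Iris→Route 6 $33k, Onyx→Route 2 $20k) loses 129.
Every other assignment is strictly worse.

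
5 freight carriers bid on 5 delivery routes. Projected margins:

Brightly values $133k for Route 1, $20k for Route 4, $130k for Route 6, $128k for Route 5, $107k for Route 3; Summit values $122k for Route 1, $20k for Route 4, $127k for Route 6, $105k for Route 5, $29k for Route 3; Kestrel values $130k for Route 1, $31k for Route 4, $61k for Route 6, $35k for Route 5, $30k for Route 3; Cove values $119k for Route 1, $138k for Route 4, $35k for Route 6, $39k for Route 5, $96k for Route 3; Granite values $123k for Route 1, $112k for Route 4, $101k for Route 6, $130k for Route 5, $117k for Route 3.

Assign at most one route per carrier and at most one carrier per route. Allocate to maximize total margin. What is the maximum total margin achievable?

Maximum total: $640k

Optimal: Brightly→Route 5 ($128k), Summit→Route 6 ($127k), Kestrel→Route 1 ($130k), Cove→Route 4 ($138k), Granite→Route 3 ($117k) — total 128+127+130+138+117 = $640k.
Next-best assignment: Brightly→Route 3, Summit→Route 6, Kestrel→Route 1, Cove→Route 4, Granite→Route 5 = $632k.
No other one-to-one assignment exceeds $640k.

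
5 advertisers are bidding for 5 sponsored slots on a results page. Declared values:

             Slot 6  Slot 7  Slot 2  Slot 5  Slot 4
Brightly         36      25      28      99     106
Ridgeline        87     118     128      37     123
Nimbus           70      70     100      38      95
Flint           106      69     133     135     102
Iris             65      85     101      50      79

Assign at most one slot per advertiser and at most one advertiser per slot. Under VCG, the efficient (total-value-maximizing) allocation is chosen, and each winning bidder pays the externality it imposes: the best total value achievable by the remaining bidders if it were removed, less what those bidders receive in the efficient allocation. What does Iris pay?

Efficient allocation: Brightly→Slot 4 ($106), Ridgeline→Slot 7 ($118), Nimbus→Slot 6 ($70), Flint→Slot 5 ($135), Iris→Slot 2 ($101); total welfare W = $530.
Iris receives Slot 2 at value $101, so the others get W − 101 = $429.
Without Iris: best allocation of the remaining 4 bidders over all 5 slots is Brightly→Slot 4 ($106), Ridgeline→Slot 7 ($118), Nimbus→Slot 2 ($100), Flint→Slot 5 ($135), total $459.
VCG payment = (others' best without Iris) − (others' welfare with Iris) = 459 − 429 = $30.

Iris pays $30.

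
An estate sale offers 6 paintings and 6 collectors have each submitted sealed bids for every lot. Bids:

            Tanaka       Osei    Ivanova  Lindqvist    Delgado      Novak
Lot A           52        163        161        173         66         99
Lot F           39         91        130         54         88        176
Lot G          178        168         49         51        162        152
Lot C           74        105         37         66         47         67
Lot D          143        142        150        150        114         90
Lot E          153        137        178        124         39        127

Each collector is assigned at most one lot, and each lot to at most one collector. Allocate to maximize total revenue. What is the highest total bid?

Optimal: Tanaka→Lot D ($143), Osei→Lot C ($105), Ivanova→Lot E ($178), Lindqvist→Lot A ($173), Delgado→Lot G ($162), Novak→Lot F ($176) — total 143+105+178+173+162+176 = $937.
Row-greedy (each collector in turn takes its best remaining lot) gives $824, worse by 113.
Swapping Novak↔Lindqvist (Novak→Lot A $99, Lindqvist→Lot F $54) loses 196.

Maximum total: $937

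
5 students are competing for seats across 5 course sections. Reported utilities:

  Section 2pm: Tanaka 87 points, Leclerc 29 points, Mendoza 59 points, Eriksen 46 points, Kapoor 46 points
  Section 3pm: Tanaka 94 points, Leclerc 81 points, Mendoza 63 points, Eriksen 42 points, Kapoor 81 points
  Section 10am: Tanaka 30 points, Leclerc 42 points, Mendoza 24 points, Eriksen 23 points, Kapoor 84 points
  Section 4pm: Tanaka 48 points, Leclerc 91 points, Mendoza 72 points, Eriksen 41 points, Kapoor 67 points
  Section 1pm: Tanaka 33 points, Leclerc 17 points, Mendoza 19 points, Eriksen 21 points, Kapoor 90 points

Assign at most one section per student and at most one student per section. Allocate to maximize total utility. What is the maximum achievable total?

Maximum total: 357 points

Optimal: Tanaka→Section 3pm (94 points), Leclerc→Section 4pm (91 points), Mendoza→Section 2pm (59 points), Eriksen→Section 10am (23 points), Kapoor→Section 1pm (90 points) — total 94+91+59+23+90 = 357 points.
Column-greedy (each section in turn goes to its best remaining student) gives 345 points, worse by 12.
Next-best assignment: Tanaka→Section 2pm, Leclerc→Section 4pm, Mendoza→Section 3pm, Eriksen→Section 10am, Kapoor→Section 1pm = 354 points.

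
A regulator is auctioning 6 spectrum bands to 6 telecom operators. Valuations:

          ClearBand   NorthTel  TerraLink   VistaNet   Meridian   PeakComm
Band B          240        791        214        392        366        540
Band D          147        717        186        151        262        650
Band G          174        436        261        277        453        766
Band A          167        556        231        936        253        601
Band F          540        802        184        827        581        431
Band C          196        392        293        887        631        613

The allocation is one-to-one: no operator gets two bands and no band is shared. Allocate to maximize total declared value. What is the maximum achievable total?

Optimal: ClearBand→Band F ($540M), NorthTel→Band B ($791M), TerraLink→Band D ($186M), VistaNet→Band A ($936M), Meridian→Band C ($631M), PeakComm→Band G ($766M) — total 540+791+186+936+631+766 = $3850M.
Row-greedy (each operator in turn takes its best remaining band) gives $3663M, worse by 187.
Every other assignment is strictly worse.

Max total: $3850M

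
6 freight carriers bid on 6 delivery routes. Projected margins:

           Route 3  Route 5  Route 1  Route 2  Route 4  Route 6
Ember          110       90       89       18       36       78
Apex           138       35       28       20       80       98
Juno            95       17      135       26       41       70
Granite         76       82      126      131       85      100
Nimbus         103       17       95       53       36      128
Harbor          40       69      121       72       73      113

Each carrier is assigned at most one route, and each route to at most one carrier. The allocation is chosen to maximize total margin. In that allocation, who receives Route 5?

Optimal: Ember→Route 5 ($90k), Apex→Route 3 ($138k), Juno→Route 1 ($135k), Granite→Route 2 ($131k), Nimbus→Route 6 ($128k), Harbor→Route 4 ($73k) — total 90+138+135+131+128+73 = $695k.
Row-greedy (each carrier in turn takes its best remaining route) gives $579k, worse by 116.
Ember's own top route is Route 3 ($110k), but forcing Ember→Route 3 and reassigning the rest optimally gives only $653k — worse by 42.

Ember receives Route 5.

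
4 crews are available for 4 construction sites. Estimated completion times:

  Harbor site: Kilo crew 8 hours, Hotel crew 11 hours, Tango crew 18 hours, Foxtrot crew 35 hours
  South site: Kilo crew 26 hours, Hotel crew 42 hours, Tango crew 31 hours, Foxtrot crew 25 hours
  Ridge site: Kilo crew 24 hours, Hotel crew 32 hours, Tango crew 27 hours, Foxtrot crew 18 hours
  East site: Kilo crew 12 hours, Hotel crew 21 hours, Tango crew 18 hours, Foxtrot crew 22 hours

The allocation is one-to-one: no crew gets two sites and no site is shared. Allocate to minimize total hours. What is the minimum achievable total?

Optimal: Kilo crew→East site (12 hours), Hotel crew→Harbor site (11 hours), Tango crew→South site (31 hours), Foxtrot crew→Ridge site (18 hours) — total 12+11+31+18 = 72 hours.
Row-greedy (each crew in turn takes its cheapest remaining site) gives 81 hours, worse by 9.
Next-best assignment: Kilo crew→South site, Hotel crew→Harbor site, Tango crew→East site, Foxtrot crew→Ridge site = 73 hours.
Swapping Hotel crew↔Tango crew (Hotel crew→South site 42 hours, Tango crew→Harbor site 18 hours) adds 18.

Min total: 72 hours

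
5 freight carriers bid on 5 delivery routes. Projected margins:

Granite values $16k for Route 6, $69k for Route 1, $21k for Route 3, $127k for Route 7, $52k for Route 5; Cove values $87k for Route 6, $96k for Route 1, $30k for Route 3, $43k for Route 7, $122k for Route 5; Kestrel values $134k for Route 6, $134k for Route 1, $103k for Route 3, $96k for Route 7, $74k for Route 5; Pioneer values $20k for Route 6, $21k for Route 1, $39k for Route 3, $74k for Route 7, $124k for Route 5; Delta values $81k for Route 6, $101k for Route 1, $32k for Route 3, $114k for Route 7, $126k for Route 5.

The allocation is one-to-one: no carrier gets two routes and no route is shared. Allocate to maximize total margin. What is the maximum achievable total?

Maximum total: $542k

Optimal: Granite→Route 7 ($127k), Cove→Route 6 ($87k), Kestrel→Route 3 ($103k), Pioneer→Route 5 ($124k), Delta→Route 1 ($101k) — total 127+87+103+124+101 = $542k.
Column-greedy (each route in turn goes to its best remaining carrier) gives $523k, worse by 19.
Next-best assignment: Granite→Route 7, Cove→Route 1, Kestrel→Route 3, Pioneer→Route 5, Delta→Route 6 = $531k.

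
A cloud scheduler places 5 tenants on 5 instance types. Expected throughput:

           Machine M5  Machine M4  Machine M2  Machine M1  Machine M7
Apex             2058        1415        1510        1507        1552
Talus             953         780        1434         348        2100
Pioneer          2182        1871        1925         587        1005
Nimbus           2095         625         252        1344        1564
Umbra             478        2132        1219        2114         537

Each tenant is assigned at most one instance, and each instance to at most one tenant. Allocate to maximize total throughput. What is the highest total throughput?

Maximum total: 9759 ops/s

Optimal: Apex→Machine M1 (1507 ops/s), Talus→Machine M7 (2100 ops/s), Pioneer→Machine M2 (1925 ops/s), Nimbus→Machine M5 (2095 ops/s), Umbra→Machine M4 (2132 ops/s) — total 1507+2100+1925+2095+2132 = 9759 ops/s.
Row-greedy (each tenant in turn takes its best remaining instance) gives 9559 ops/s, worse by 200.
Next-best assignment: Apex→Machine M2, Talus→Machine M7, Pioneer→Machine M4, Nimbus→Machine M5, Umbra→Machine M1 = 9690 ops/s.
No other one-to-one assignment exceeds 9759 ops/s.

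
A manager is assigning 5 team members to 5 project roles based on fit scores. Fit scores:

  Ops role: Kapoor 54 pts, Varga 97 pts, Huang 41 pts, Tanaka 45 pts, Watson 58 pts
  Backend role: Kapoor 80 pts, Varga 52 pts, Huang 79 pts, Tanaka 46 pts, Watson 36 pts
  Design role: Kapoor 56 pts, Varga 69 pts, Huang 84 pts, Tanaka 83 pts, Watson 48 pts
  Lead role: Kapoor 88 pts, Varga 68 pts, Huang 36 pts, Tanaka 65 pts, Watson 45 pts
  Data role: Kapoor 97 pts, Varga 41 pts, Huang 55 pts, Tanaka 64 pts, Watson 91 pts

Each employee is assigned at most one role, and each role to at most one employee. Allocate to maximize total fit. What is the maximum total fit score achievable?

Treat this as an assignment problem: match each employee to one role.
Optimal: Kapoor→Lead role (88 pts), Varga→Ops role (97 pts), Huang→Backend role (79 pts), Tanaka→Design role (83 pts), Watson→Data role (91 pts) — total 88+97+79+83+91 = 438 pts.
Column-greedy (each role in turn goes to its best remaining employee) gives 417 pts, worse by 21.
Next-best assignment: Kapoor→Backend role, Varga→Ops role, Huang→Design role, Tanaka→Lead role, Watson→Data role = 417 pts.
Every other assignment is strictly worse.

Max total: 438 pts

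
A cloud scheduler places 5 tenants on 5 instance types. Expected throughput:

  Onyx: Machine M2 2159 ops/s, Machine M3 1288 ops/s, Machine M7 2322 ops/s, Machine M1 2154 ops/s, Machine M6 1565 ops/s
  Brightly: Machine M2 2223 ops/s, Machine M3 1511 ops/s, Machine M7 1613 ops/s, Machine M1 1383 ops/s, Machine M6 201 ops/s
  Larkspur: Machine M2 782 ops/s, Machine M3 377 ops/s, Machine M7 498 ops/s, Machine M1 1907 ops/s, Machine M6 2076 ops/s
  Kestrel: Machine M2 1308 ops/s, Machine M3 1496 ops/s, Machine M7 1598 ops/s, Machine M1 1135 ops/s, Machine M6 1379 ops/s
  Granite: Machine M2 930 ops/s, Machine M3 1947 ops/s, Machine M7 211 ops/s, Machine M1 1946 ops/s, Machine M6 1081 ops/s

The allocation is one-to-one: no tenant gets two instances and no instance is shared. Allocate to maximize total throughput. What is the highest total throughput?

Optimal: Onyx→Machine M7 (2322 ops/s), Brightly→Machine M2 (2223 ops/s), Larkspur→Machine M6 (2076 ops/s), Kestrel→Machine M3 (1496 ops/s), Granite→Machine M1 (1946 ops/s) — total 2322+2223+2076+1496+1946 = 10063 ops/s.
Column-greedy (each instance in turn goes to its best remaining tenant) gives 9778 ops/s, worse by 285.

Max total: 10063 ops/s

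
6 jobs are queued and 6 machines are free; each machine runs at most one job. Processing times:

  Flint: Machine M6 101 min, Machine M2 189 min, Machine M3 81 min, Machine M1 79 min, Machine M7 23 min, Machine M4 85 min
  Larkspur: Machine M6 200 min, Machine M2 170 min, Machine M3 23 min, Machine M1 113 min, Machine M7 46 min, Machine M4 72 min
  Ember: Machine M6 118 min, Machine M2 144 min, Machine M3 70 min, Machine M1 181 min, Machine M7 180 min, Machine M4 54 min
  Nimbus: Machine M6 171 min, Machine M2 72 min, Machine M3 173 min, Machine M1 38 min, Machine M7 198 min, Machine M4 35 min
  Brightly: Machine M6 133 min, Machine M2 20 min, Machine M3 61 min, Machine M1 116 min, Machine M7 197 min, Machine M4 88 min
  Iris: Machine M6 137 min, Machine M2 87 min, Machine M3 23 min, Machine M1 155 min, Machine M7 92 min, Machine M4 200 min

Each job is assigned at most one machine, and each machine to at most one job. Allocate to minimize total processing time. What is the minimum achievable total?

Optimal: Flint→Machine M6 (101 min), Larkspur→Machine M7 (46 min), Ember→Machine M4 (54 min), Nimbus→Machine M1 (38 min), Brightly→Machine M2 (20 min), Iris→Machine M3 (23 min) — total 101+46+54+38+20+23 = 282 min.
Column-greedy (each machine in turn goes to its cheapest remaining job) gives 328 min, worse by 46.
No other one-to-one assignment undercuts 282 min.

Min total: 282 min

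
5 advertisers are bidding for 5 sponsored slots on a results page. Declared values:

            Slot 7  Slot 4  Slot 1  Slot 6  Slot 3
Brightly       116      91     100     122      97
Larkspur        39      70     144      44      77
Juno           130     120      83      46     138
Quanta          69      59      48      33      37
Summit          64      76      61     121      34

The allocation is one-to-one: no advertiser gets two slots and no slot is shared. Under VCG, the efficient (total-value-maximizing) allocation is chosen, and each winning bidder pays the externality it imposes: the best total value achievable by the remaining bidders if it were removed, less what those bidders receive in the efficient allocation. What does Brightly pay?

Brightly pays $10.

Efficient allocation: Brightly→Slot 7 ($116), Larkspur→Slot 1 ($144), Juno→Slot 3 ($138), Quanta→Slot 4 ($59), Summit→Slot 6 ($121); total welfare W = $578.
Brightly receives Slot 7 at value $116, so the others get W − 116 = $462.
Without Brightly: best allocation of the remaining 4 bidders over all 5 slots is Larkspur→Slot 1 ($144), Juno→Slot 3 ($138), Quanta→Slot 7 ($69), Summit→Slot 6 ($121), total $472.
VCG payment = (others' best without Brightly) − (others' welfare with Brightly) = 472 − 462 = $10.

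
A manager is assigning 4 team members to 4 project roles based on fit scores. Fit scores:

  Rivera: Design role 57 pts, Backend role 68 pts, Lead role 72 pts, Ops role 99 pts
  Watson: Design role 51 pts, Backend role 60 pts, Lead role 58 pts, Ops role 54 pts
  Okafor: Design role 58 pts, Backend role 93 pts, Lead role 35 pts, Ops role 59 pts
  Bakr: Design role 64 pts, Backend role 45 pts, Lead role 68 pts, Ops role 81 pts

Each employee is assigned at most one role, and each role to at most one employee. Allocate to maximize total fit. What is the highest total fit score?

This is the linear assignment problem.
Optimal: Rivera→Ops role (99 pts), Watson→Lead role (58 pts), Okafor→Backend role (93 pts), Bakr→Design role (64 pts) — total 99+58+93+64 = 314 pts.
Max-entry greedy (repeatedly take the single best remaining cell) gives 311 pts, worse by 3.
Checked against all permutations: 314 pts is optimal.

Max total: 314 pts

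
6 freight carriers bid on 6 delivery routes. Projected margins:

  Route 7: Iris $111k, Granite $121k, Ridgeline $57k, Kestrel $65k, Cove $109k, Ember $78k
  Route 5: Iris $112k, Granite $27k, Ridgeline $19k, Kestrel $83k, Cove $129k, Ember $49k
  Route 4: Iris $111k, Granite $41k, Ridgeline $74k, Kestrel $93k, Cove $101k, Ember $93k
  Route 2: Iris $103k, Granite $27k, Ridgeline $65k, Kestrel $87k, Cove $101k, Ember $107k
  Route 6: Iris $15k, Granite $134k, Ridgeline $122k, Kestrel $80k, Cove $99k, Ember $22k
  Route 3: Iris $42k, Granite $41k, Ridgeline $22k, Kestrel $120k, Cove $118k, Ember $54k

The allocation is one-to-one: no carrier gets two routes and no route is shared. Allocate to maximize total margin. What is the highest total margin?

Max total: $710k

Optimal: Iris→Route 4 ($111k), Granite→Route 7 ($121k), Ridgeline→Route 6 ($122k), Kestrel→Route 3 ($120k), Cove→Route 5 ($129k), Ember→Route 2 ($107k) — total 111+121+122+120+129+107 = $710k.
Row-greedy (each carrier in turn takes its best remaining route) gives $656k, worse by 54.
Every other assignment is strictly worse.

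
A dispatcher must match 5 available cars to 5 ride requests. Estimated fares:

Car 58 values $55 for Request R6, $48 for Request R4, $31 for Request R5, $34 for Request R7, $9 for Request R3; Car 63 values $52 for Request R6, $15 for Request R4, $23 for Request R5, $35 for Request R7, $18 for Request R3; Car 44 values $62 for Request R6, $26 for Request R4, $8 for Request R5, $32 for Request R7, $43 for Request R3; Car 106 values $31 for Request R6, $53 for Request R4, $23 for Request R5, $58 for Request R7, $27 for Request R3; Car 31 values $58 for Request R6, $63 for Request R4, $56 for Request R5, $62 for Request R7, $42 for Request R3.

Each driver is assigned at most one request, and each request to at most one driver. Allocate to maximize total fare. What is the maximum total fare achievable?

Maximum total: $257

Optimal: Car 58→Request R4 ($48), Car 63→Request R6 ($52), Car 44→Request R3 ($43), Car 106→Request R7 ($58), Car 31→Request R5 ($56) — total 48+52+43+58+56 = $257.
Max-entry greedy (repeatedly take the single best remaining cell) gives $232, worse by 25.
Next-best assignment: Car 58→Request R5, Car 63→Request R6, Car 44→Request R3, Car 106→Request R7, Car 31→Request R4 = $247.
Swapping Car 58↔Car 31 (Car 58→Request R5 $31, Car 31→Request R4 $63) loses 10.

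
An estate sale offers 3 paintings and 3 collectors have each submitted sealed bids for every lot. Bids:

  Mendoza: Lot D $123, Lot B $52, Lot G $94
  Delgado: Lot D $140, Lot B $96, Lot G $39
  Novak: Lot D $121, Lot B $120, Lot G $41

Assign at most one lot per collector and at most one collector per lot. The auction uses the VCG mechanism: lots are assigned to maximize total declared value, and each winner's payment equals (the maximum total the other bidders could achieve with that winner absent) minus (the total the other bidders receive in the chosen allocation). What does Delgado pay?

Efficient allocation: Mendoza→Lot G ($94), Delgado→Lot D ($140), Novak→Lot B ($120); total welfare W = $354.
Delgado receives Lot D at value $140, so the others get W − 140 = $214.
Without Delgado: best allocation of the remaining 2 bidders over all 3 lots is Mendoza→Lot D ($123), Novak→Lot B ($120), total $243.
VCG payment = (others' best without Delgado) − (others' welfare with Delgado) = 243 − 214 = $29.

Delgado pays $29.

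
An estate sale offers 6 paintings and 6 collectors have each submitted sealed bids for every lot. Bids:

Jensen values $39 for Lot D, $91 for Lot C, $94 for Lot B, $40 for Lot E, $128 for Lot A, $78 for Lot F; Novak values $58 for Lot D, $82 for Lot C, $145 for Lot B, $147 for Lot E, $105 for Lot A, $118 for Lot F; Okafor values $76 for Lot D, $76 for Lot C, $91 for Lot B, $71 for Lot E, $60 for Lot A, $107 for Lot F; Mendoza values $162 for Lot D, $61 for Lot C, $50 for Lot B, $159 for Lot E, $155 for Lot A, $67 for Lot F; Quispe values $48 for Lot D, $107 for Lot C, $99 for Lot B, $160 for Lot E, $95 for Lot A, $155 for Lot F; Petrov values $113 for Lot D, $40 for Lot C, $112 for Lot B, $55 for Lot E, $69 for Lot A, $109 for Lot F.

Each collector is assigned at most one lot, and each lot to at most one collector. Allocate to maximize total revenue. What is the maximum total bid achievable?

Max total: $780

Optimal: Jensen→Lot A ($128), Novak→Lot B ($145), Okafor→Lot C ($76), Mendoza→Lot D ($162), Quispe→Lot E ($160), Petrov→Lot F ($109) — total 128+145+76+162+160+109 = $780.
Column-greedy (each lot in turn goes to its best remaining collector) gives $722, worse by 58.
Swapping Okafor↔Petrov (Okafor→Lot F $107, Petrov→Lot C $40) loses 38.
Checked against all permutations: $780 is optimal.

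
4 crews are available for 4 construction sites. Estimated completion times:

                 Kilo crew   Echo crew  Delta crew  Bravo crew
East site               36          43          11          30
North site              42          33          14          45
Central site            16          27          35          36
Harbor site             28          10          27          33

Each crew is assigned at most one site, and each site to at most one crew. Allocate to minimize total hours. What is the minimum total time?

Minimum total: 70 hours

Optimal: Kilo crew→Central site (16 hours), Echo crew→Harbor site (10 hours), Delta crew→North site (14 hours), Bravo crew→East site (30 hours) — total 16+10+14+30 = 70 hours.
Row-greedy (each crew in turn takes its cheapest remaining site) gives 82 hours, worse by 12.
Swapping Delta crew↔Echo crew (Delta crew→Harbor site 27 hours, Echo crew→North site 33 hours) adds 36.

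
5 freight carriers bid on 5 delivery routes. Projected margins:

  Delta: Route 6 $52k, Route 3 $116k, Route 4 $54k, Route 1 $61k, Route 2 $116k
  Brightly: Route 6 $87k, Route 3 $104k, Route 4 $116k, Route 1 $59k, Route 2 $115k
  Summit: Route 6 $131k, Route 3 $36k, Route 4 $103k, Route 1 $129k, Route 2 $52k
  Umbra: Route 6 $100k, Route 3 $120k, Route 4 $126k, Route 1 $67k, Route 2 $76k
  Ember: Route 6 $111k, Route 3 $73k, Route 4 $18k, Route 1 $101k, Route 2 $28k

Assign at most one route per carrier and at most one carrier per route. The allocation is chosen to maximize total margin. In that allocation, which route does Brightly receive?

Brightly receives Route 2.

Optimal: Delta→Route 3 ($116k), Brightly→Route 2 ($115k), Summit→Route 1 ($129k), Umbra→Route 4 ($126k), Ember→Route 6 ($111k) — total 116+115+129+126+111 = $597k.
Max-entry greedy (repeatedly take the single best remaining cell) gives $589k, worse by 8.
No other one-to-one assignment exceeds $597k.
Brightly's own top route is Route 4 ($116k), but forcing Brightly→Route 4 and reassigning the rest optimally gives only $592k — worse by 5.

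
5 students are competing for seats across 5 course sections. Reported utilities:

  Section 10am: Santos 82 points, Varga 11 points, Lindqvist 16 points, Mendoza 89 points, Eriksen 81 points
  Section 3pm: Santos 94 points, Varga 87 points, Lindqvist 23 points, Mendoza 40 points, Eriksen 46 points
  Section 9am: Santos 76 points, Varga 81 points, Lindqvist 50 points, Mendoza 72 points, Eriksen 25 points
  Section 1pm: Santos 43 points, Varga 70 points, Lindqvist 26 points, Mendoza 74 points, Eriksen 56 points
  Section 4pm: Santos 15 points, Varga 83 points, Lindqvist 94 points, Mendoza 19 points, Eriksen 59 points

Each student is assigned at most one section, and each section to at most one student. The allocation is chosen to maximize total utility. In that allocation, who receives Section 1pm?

Optimal: Santos→Section 3pm (94 points), Varga→Section 9am (81 points), Lindqvist→Section 4pm (94 points), Mendoza→Section 1pm (74 points), Eriksen→Section 10am (81 points) — total 94+81+94+74+81 = 424 points.
Next-best assignment: Santos→Section 3pm, Varga→Section 9am, Lindqvist→Section 4pm, Mendoza→Section 10am, Eriksen→Section 1pm = 414 points.
Swapping Eriksen↔Lindqvist (Eriksen→Section 4pm 59 points, Lindqvist→Section 10am 16 points) loses 100.
Mendoza's own top section is Section 10am (89 points), but forcing Mendoza→Section 10am and reassigning the rest optimally gives only 414 points — worse by 10.

Mendoza receives Section 1pm.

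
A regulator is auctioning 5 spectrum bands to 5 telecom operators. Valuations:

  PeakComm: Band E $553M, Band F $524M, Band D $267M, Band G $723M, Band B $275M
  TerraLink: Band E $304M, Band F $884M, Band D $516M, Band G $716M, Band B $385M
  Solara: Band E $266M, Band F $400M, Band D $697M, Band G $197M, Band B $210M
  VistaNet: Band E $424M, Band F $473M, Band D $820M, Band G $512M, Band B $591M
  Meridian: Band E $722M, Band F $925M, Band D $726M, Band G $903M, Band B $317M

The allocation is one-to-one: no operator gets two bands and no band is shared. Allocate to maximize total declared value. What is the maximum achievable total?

Treat this as an assignment problem: match each operator to one band.
Optimal: PeakComm→Band E ($553M), TerraLink→Band F ($884M), Solara→Band D ($697M), VistaNet→Band B ($591M), Meridian→Band G ($903M) — total 553+884+697+591+903 = $3628M.
Column-greedy (each band in turn goes to its best remaining operator) gives $3359M, worse by 269.
Next-best assignment: PeakComm→Band G, TerraLink→Band F, Solara→Band D, VistaNet→Band B, Meridian→Band E = $3617M.

Maximum total: $3628M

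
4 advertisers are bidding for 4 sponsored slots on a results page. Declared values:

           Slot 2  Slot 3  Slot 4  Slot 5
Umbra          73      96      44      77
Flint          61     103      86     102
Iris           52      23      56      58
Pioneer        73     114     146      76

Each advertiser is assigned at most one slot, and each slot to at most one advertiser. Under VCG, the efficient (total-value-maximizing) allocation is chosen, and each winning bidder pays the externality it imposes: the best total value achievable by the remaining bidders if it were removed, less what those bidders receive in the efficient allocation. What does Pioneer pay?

Efficient allocation: Umbra→Slot 3 ($96), Flint→Slot 5 ($102), Iris→Slot 2 ($52), Pioneer→Slot 4 ($146); total welfare W = $396.
Pioneer receives Slot 4 at value $146, so the others get W − 146 = $250.
Without Pioneer: best allocation of the remaining 3 bidders over all 4 slots is Umbra→Slot 3 ($96), Flint→Slot 5 ($102), Iris→Slot 4 ($56), total $254.
VCG payment = (others' best without Pioneer) − (others' welfare with Pioneer) = 254 − 250 = $4.

Pioneer pays $4.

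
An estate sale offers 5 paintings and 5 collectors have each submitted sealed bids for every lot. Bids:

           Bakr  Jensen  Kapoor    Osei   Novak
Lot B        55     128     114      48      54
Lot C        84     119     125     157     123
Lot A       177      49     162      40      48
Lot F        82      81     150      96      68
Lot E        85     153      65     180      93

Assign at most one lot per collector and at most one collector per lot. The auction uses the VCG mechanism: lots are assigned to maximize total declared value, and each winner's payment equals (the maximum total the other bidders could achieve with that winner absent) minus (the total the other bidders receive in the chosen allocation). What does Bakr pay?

Efficient allocation: Bakr→Lot A ($177), Jensen→Lot B ($128), Kapoor→Lot F ($150), Osei→Lot E ($180), Novak→Lot C ($123); total welfare W = $758.
Bakr receives Lot A at value $177, so the others get W − 177 = $581.
Without Bakr: best allocation of the remaining 4 bidders over all 5 lots is Jensen→Lot B ($128), Kapoor→Lot A ($162), Osei→Lot E ($180), Novak→Lot C ($123), total $593.
VCG payment = (others' best without Bakr) − (others' welfare with Bakr) = 593 − 581 = $12.

Bakr pays $12.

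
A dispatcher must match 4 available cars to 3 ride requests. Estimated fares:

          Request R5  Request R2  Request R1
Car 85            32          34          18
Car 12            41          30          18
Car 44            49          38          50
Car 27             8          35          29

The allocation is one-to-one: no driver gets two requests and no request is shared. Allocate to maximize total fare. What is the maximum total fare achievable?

Max total: $126

Treat this as an assignment problem: match each driver to one request.
Optimal: Car 12→Request R5 ($41), Car 27→Request R2 ($35), Car 44→Request R1 ($50) — total 41+35+50 = $126.
Row-greedy (each driver in turn takes its best remaining request) gives $125, worse by 1.
Next-best assignment: Car 12→Request R5, Car 85→Request R2, Car 44→Request R1 = $125.
Checked against all permutations: $126 is optimal.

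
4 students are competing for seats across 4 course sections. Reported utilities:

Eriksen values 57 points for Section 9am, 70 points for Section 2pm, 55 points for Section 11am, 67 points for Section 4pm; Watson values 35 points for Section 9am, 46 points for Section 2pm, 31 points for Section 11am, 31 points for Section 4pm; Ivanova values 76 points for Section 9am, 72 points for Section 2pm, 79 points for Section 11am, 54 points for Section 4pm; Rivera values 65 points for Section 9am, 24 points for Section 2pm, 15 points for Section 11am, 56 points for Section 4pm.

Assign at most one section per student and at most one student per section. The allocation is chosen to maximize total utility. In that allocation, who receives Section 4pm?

Eriksen receives Section 4pm.

Optimal: Eriksen→Section 4pm (67 points), Watson→Section 2pm (46 points), Ivanova→Section 11am (79 points), Rivera→Section 9am (65 points) — total 67+46+79+65 = 257 points.
Column-greedy (each section in turn goes to its best remaining student) gives 233 points, worse by 24.
Next-best assignment: Eriksen→Section 2pm, Watson→Section 4pm, Ivanova→Section 11am, Rivera→Section 9am = 245 points.
Swapping Ivanova↔Rivera (Ivanova→Section 9am 76 points, Rivera→Section 11am 15 points) loses 53.
No other one-to-one assignment exceeds 257 points.
Eriksen's own top section is Section 2pm (70 points), but forcing Eriksen→Section 2pm and reassigning the rest optimally gives only 245 points — worse by 12.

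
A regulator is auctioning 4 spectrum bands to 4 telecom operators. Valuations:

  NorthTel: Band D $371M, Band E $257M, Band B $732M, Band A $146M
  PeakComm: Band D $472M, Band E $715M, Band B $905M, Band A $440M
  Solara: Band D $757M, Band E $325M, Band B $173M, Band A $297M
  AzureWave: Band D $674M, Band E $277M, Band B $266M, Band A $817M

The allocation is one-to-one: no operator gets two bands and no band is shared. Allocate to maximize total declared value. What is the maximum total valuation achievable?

This is a one-to-one assignment (maximum-weight bipartite matching).
Optimal: NorthTel→Band B ($732M), PeakComm→Band E ($715M), Solara→Band D ($757M), AzureWave→Band A ($817M) — total 732+715+757+817 = $3021M.
Max-entry greedy (repeatedly take the single best remaining cell) gives $2736M, worse by 285.
Next-best assignment: NorthTel→Band E, PeakComm→Band B, Solara→Band D, AzureWave→Band A = $2736M.

Maximum total: $3021M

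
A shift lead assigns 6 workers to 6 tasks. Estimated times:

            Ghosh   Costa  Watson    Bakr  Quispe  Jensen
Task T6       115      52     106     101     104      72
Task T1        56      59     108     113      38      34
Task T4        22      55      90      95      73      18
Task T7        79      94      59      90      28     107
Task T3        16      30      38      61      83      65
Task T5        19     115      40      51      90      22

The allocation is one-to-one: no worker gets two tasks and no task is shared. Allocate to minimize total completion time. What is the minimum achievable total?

Treat this as an assignment problem: match each worker to one task.
Optimal: Ghosh→Task T4 (22 min), Costa→Task T6 (52 min), Watson→Task T3 (38 min), Bakr→Task T5 (51 min), Quispe→Task T7 (28 min), Jensen→Task T1 (34 min) — total 22+52+38+51+28+34 = 225 min.
Swapping Costa↔Quispe (Costa→Task T7 94 min, Quispe→Task T6 104 min) adds 118.
Every other assignment is strictly worse.

Min total: 225 min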